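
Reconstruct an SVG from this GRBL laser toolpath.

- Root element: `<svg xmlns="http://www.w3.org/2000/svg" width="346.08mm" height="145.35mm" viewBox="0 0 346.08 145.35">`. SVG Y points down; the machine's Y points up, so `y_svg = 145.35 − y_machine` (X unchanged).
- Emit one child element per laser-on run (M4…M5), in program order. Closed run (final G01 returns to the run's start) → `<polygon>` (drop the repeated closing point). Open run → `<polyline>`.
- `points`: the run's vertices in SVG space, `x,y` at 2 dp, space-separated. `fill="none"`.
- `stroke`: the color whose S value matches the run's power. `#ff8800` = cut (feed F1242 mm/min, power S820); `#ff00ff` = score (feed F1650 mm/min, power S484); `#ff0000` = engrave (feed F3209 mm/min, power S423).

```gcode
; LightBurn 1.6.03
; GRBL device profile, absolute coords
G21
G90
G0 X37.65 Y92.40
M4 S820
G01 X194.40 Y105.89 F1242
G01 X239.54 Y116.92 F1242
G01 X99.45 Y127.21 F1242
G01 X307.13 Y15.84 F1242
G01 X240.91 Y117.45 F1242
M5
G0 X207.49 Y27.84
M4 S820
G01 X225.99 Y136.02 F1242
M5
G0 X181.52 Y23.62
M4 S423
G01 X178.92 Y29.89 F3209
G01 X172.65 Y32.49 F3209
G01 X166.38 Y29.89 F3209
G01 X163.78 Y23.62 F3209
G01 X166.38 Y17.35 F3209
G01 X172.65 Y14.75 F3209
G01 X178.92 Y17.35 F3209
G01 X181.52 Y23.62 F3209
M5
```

Machine Y-up, SVG Y-down with viewBox height 145.35, so y_svg = 145.35 − y_machine; X carries over.

Run 1: the run's S820 means `#ff8800` (cut). The run is open, so emit a `<polyline>` with points (Y-flipped): 37.65,52.95 194.40,39.46 239.54,28.43 99.45,18.14 307.13,129.51 240.91,27.90.

Run 2: power S820 maps to stroke `#ff8800` (cut). The run is open, so emit a `<polyline>` with points (Y-flipped): 207.49,117.51 225.99,9.33.

Run 3: power S423 maps to stroke `#ff0000` (engrave). The run returns to its start, so emit a `<polygon>` with points (Y-flipped): 181.52,121.73 178.92,115.46 172.65,112.86 166.38,115.46 163.78,121.73 166.38,128.00 172.65,130.60 178.92,128.00.

<svg xmlns="http://www.w3.org/2000/svg" width="346.08mm" height="145.35mm" viewBox="0 0 346.08 145.35">
  <polyline points="37.65,52.95 194.40,39.46 239.54,28.43 99.45,18.14 307.13,129.51 240.91,27.90" fill="none" stroke="#ff8800"/>
  <polyline points="207.49,117.51 225.99,9.33" fill="none" stroke="#ff8800"/>
  <polygon points="181.52,121.73 178.92,115.46 172.65,112.86 166.38,115.46 163.78,121.73 166.38,128.00 172.65,130.60 178.92,128.00" fill="none" stroke="#ff0000"/>
</svg>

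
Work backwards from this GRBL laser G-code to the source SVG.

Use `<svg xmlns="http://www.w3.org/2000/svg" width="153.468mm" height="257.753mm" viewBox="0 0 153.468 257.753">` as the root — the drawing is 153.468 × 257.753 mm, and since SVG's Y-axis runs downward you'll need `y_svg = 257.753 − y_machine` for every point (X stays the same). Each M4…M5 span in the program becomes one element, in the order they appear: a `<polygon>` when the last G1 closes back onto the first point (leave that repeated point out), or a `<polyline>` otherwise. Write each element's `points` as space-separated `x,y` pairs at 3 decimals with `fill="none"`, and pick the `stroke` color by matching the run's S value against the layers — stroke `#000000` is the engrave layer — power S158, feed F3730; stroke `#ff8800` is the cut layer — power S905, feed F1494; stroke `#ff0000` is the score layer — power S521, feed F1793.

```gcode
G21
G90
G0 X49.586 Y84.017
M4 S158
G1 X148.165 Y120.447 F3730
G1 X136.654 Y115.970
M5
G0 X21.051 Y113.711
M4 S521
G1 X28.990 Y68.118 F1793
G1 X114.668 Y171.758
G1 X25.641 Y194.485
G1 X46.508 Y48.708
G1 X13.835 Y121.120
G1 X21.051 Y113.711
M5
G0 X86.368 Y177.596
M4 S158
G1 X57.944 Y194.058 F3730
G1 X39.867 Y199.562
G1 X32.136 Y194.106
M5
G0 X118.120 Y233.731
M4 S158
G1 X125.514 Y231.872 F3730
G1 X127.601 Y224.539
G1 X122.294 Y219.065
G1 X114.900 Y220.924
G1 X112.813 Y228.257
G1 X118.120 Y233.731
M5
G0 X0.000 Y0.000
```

Machine Y-up, SVG Y-down with viewBox height 257.753, so y_svg = 257.753 − y_machine; X carries over.

Run 1: S158 ⇒ engrave layer `#000000`. The run is open, so emit a `<polyline>` with points (Y-flipped): 49.586,173.736 148.165,137.306 136.654,141.783.

Run 2: power S521 maps to stroke `#ff0000` (score). The run returns to its start, so emit a `<polygon>` with points (Y-flipped): 21.051,144.042 28.990,189.635 114.668,85.995 25.641,63.268 46.508,209.045 13.835,136.633.

Run 3: power S158 maps to stroke `#000000` (engrave). The run is open, so emit a `<polyline>` with points (Y-flipped): 86.368,80.157 57.944,63.695 39.867,58.191 32.136,63.647.

Run 4: S158 ⇒ engrave layer `#000000`. The run returns to its start, so emit a `<polygon>` with points (Y-flipped): 118.120,24.022 125.514,25.881 127.601,33.214 122.294,38.688 114.900,36.829 112.813,29.496.

<svg xmlns="http://www.w3.org/2000/svg" width="153.468mm" height="257.753mm" viewBox="0 0 153.468 257.753">
  <polyline points="49.586,173.736 148.165,137.306 136.654,141.783" fill="none" stroke="#000000"/>
  <polygon points="21.051,144.042 28.990,189.635 114.668,85.995 25.641,63.268 46.508,209.045 13.835,136.633" fill="none" stroke="#ff0000"/>
  <polyline points="86.368,80.157 57.944,63.695 39.867,58.191 32.136,63.647" fill="none" stroke="#000000"/>
  <polygon points="118.120,24.022 125.514,25.881 127.601,33.214 122.294,38.688 114.900,36.829 112.813,29.496" fill="none" stroke="#000000"/>
</svg>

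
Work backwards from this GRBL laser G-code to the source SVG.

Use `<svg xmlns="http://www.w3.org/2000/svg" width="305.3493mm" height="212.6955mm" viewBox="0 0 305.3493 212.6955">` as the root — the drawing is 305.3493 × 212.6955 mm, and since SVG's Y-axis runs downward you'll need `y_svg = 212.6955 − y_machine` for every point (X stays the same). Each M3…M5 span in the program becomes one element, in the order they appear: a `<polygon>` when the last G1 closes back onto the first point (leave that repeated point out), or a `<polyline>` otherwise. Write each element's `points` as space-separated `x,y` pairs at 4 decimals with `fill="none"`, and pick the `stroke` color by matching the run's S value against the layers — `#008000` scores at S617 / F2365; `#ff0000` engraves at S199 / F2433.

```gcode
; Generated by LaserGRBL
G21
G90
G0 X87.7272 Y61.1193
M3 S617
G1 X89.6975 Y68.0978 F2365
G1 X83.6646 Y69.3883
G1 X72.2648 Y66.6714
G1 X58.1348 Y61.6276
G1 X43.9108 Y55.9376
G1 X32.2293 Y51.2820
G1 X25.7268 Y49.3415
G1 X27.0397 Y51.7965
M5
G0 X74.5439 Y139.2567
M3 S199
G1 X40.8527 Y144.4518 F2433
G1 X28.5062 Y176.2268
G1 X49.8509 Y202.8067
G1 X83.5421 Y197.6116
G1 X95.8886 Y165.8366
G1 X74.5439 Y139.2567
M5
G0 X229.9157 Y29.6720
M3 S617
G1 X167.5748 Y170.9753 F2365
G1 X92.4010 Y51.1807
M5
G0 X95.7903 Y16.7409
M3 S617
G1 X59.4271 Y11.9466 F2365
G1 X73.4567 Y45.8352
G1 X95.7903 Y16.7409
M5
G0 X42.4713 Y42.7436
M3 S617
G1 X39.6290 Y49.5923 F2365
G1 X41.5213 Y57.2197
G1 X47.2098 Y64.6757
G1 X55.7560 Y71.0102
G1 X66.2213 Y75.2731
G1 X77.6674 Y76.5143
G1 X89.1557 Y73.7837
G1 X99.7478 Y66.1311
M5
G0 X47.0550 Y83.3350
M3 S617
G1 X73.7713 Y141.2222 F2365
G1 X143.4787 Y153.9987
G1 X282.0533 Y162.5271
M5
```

<svg xmlns="http://www.w3.org/2000/svg" width="305.3493mm" height="212.6955mm" viewBox="0 0 305.3493 212.6955">
  <polyline points="87.7272,151.5762 89.6975,144.5977 83.6646,143.3072 72.2648,146.0241 58.1348,151.0679 43.9108,156.7579 32.2293,161.4135 25.7268,163.3540 27.0397,160.8990" fill="none" stroke="#008000"/>
  <polygon points="74.5439,73.4388 40.8527,68.2437 28.5062,36.4687 49.8509,9.8888 83.5421,15.0839 95.8886,46.8589" fill="none" stroke="#ff0000"/>
  <polyline points="229.9157,183.0235 167.5748,41.7202 92.4010,161.5148" fill="none" stroke="#008000"/>
  <polygon points="95.7903,195.9546 59.4271,200.7489 73.4567,166.8603" fill="none" stroke="#008000"/>
  <polyline points="42.4713,169.9519 39.6290,163.1032 41.5213,155.4758 47.2098,148.0198 55.7560,141.6853 66.2213,137.4224 77.6674,136.1812 89.1557,138.9118 99.7478,146.5644" fill="none" stroke="#008000"/>
  <polyline points="47.0550,129.3605 73.7713,71.4733 143.4787,58.6968 282.0533,50.1684" fill="none" stroke="#008000"/>
</svg>

Machine Y-up, SVG Y-down with viewBox height 212.6955, so y_svg = 212.6955 − y_machine; X carries over.

Run 1: the run's S617 means `#008000` (score). The run is open, so emit a `<polyline>` with points (Y-flipped): 87.7272,151.5762 89.6975,144.5977 83.6646,143.3072 72.2648,146.0241 58.1348,151.0679 43.9108,156.7579 32.2293,161.4135 25.7268,163.3540 27.0397,160.8990.

Run 2: the run's S199 means `#ff0000` (engrave). The run returns to its start, so emit a `<polygon>` with points (Y-flipped): 74.5439,73.4388 40.8527,68.2437 28.5062,36.4687 49.8509,9.8888 83.5421,15.0839 95.8886,46.8589.

Run 3: power S617 maps to stroke `#008000` (score). The run is open, so emit a `<polyline>` with points (Y-flipped): 229.9157,183.0235 167.5748,41.7202 92.4010,161.5148.

Run 4: the run's S617 means `#008000` (score). The run returns to its start, so emit a `<polygon>` with points (Y-flipped): 95.7903,195.9546 59.4271,200.7489 73.4567,166.8603.

Run 5: S617 ⇒ score layer `#008000`. The run is open, so emit a `<polyline>` with points (Y-flipped): 42.4713,169.9519 39.6290,163.1032 41.5213,155.4758 47.2098,148.0198 55.7560,141.6853 66.2213,137.4224 77.6674,136.1812 89.1557,138.9118 99.7478,146.5644.

Run 6: power S617 maps to stroke `#008000` (score). The run is open, so emit a `<polyline>` with points (Y-flipped): 47.0550,129.3605 73.7713,71.4733 143.4787,58.6968 282.0533,50.1684.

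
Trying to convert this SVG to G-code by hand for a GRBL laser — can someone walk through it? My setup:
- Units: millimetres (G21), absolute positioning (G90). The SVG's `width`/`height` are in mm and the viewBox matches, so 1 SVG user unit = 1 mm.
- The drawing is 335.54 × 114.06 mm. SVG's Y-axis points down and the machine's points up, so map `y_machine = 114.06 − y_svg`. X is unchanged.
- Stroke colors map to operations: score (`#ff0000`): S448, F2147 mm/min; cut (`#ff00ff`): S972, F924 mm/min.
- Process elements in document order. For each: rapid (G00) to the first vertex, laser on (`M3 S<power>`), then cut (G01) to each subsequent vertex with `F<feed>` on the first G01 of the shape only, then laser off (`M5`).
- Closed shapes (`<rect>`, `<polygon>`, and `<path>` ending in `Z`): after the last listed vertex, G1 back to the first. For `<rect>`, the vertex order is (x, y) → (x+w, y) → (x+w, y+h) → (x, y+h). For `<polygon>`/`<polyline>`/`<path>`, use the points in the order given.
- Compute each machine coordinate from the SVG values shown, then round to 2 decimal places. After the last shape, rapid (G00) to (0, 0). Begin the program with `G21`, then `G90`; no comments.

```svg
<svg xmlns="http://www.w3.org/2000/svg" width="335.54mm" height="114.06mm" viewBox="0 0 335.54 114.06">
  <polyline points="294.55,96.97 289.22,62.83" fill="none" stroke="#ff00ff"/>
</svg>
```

G21
G90
G00 X294.55 Y17.09
M3 S972
G01 X289.22 Y51.23 F924
M5
G00 X0.00 Y0.00

viewBox `0 0 335.54 114.06` with mm width/height → 1 unit = 1 mm. Flip: y_m = 114.06 − y_svg.

**Shape 1** — `<polyline>` line segment, stroke `#ff00ff` → cut (S972, F924). Machine vertices: (294.55,17.09) → (289.22,51.23). Open path.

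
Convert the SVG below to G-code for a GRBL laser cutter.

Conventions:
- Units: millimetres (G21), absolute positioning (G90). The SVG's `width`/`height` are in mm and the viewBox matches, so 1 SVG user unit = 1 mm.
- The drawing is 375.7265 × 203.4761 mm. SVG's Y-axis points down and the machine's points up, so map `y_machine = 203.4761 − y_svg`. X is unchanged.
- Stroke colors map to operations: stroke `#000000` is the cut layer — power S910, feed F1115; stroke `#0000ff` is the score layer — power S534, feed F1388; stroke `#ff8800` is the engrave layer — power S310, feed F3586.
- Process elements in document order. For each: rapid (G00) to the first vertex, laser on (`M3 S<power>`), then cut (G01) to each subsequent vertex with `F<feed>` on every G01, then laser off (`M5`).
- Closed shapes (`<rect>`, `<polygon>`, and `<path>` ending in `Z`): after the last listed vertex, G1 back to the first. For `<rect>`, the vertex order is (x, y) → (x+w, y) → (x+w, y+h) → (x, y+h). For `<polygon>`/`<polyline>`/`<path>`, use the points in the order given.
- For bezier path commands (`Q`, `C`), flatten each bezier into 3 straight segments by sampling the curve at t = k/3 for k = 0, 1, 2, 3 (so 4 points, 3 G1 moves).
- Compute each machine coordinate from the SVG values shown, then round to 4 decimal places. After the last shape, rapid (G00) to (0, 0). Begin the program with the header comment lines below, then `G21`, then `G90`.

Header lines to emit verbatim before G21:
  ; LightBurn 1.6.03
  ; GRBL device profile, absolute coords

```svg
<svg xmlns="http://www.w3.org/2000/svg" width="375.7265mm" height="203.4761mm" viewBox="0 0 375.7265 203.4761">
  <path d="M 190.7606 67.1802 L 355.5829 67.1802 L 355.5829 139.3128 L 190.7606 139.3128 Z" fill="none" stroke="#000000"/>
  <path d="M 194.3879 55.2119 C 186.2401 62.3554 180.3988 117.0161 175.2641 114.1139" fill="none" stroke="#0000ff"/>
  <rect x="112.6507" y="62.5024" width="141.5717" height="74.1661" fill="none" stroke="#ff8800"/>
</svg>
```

; LightBurn 1.6.03
; GRBL device profile, absolute coords
G21
G90
G00 X190.7606 Y136.2959
M3 S910
G01 X355.5829 Y136.2959 F1115
G01 X355.5829 Y64.1633 F1115
G01 X190.7606 Y64.1633 F1115
G01 X190.7606 Y136.2959 F1115
M5
G00 X194.3879 Y148.2642
M3 S534
G01 X186.9497 Y129.1735 F1388
G01 X180.6936 Y101.7558 F1388
G01 X175.2641 Y89.3622 F1388
M5
G00 X112.6507 Y140.9737
M3 S310
G01 X254.2224 Y140.9737 F3586
G01 X254.2224 Y66.8076 F3586
G01 X112.6507 Y66.8076 F3586
G01 X112.6507 Y140.9737 F3586
M5
G00 X0.0000 Y0.0000

Since the viewBox matches the mm dimensions, user units are millimetres directly. The only transform is the Y-flip y_m = 203.4761 − y_svg.

Shape 1 is a rectangle drawn with `<path>`. Its stroke #000000 means cut at S910, F1115. After flipping Y the toolpath is (190.7606,136.2959) → (355.5829,136.2959) → (355.5829,64.1633) → (190.7606,64.1633) → (190.7606,136.2959), returning to the start.

Shape 2 is a cubic bezier drawn with `<path>`. Its stroke #0000ff means score at S534, F1388. After flipping Y the toolpath is (194.3879,148.2642) → (186.9497,129.1735) → (180.6936,101.7558) → (175.2641,89.3622).

Shape 3 is a rectangle drawn with `<rect>`. Its stroke #ff8800 means engrave at S310, F3586. After flipping Y the toolpath is (112.6507,140.9737) → (254.2224,140.9737) → (254.2224,66.8076) → (112.6507,66.8076) → (112.6507,140.9737), returning to the start.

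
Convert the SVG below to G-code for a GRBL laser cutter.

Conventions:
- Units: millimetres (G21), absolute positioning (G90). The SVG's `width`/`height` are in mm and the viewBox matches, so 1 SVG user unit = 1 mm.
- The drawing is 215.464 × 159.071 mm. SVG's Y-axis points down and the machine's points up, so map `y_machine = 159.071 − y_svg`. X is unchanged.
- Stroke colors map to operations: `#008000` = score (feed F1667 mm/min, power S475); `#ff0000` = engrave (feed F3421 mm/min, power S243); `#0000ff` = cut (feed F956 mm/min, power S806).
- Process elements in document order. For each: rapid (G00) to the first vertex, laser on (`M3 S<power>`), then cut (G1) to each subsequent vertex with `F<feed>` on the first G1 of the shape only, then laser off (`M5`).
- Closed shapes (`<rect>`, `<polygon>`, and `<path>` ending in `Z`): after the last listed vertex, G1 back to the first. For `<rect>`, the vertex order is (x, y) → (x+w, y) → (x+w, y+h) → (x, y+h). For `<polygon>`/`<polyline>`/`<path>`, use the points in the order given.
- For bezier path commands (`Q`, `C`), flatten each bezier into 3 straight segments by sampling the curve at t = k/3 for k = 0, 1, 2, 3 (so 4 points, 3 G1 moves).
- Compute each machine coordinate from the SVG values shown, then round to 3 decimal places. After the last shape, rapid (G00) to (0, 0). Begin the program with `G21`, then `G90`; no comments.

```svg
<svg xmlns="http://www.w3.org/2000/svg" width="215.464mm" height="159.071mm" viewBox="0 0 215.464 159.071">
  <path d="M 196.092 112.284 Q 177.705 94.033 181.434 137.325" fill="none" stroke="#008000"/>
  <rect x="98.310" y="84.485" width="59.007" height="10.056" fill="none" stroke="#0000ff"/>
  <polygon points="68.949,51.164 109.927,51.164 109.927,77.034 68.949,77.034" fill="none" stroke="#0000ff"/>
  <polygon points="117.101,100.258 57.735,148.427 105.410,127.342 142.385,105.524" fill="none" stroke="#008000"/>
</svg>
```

G21
G90
G00 X196.092 Y46.787
M3 S475
G1 X186.291 Y52.116 F1667
G1 X181.405 Y43.769
G1 X181.434 Y21.746
M5
G00 X98.310 Y74.586
M3 S806
G1 X157.317 Y74.586 F956
G1 X157.317 Y64.530
G1 X98.310 Y64.530
G1 X98.310 Y74.586
M5
G00 X68.949 Y107.907
M3 S806
G1 X109.927 Y107.907 F956
G1 X109.927 Y82.037
G1 X68.949 Y82.037
G1 X68.949 Y107.907
M5
G00 X117.101 Y58.813
M3 S475
G1 X57.735 Y10.644 F1667
G1 X105.410 Y31.729
G1 X142.385 Y53.547
G1 X117.101 Y58.813
M5
G00 X0.000 Y0.000

1 u = 1 mm; y_m = 159.071 − y.

[1] `<path>` quadratic bezier, #008000→score S475 F1667: (196.092,46.787) → (186.291,52.116) → (181.405,43.769) → (181.434,21.746)

[2] `<rect>` rectangle, #0000ff→cut S806 F956: (98.310,74.586) → (157.317,74.586) → (157.317,64.530) → (98.310,64.530) → (98.310,74.586) (closed)

[3] `<polygon>` rectangle, #0000ff→cut S806 F956: (68.949,107.907) → (109.927,107.907) → (109.927,82.037) → (68.949,82.037) → (68.949,107.907) (closed)

[4] `<polygon>` closed polygon, #008000→score S475 F1667: (117.101,58.813) → (57.735,10.644) → (105.410,31.729) → (142.385,53.547) → (117.101,58.813) (closed)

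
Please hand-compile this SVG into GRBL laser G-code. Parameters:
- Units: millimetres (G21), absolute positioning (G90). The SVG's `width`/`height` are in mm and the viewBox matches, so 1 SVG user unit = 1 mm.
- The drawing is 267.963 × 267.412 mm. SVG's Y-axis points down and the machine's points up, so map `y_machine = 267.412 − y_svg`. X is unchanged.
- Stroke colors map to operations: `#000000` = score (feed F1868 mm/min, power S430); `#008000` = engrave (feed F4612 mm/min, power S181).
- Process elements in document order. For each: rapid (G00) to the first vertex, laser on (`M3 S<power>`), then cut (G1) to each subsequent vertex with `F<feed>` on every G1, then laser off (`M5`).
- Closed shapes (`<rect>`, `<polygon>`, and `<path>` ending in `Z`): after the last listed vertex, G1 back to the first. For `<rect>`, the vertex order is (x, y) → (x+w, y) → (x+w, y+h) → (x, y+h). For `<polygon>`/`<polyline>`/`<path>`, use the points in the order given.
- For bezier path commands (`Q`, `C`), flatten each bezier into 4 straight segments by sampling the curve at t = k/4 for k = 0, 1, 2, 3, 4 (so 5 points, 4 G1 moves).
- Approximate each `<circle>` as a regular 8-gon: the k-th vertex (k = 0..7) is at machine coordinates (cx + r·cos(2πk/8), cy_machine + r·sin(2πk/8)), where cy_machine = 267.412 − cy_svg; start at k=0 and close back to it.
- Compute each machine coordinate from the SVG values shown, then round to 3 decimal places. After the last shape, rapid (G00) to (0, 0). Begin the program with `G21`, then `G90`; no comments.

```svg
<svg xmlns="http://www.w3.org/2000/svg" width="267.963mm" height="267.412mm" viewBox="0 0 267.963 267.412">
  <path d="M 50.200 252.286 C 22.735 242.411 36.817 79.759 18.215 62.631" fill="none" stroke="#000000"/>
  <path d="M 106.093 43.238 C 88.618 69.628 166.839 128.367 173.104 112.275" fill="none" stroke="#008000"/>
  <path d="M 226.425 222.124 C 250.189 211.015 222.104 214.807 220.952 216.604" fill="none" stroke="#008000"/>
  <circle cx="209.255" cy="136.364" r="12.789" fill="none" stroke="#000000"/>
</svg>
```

G21
G90
G00 X50.200 Y15.126
M3 S430
G1 X36.231 Y46.517 F1868
G1 X30.884 Y107.234 F1868
G1 X27.198 Y169.310 F1868
G1 X18.215 Y204.781 F1868
M5
G00 X106.093 Y224.174
M3 S181
G1 X108.310 Y199.991 F4612
G1 X130.696 Y173.725 F4612
G1 X157.533 Y155.424 F4612
G1 X173.104 Y155.137 F4612
M5
G00 X226.425 Y45.288
M3 S181
G1 X235.757 Y51.090 F4612
G1 X233.032 Y52.888 F4612
G1 X225.635 Y52.266 F4612
G1 X220.952 Y50.808 F4612
M5
G00 X222.044 Y131.048
M3 S430
G1 X218.298 Y140.091 F1868
G1 X209.255 Y143.837 F1868
G1 X200.212 Y140.091 F1868
G1 X196.466 Y131.048 F1868
G1 X200.212 Y122.005 F1868
G1 X209.255 Y118.259 F1868
G1 X218.298 Y122.005 F1868
G1 X222.044 Y131.048 F1868
M5
G00 X0.000 Y0.000

1 u = 1 mm; y_m = 267.412 − y.

[1] `<path>` cubic bezier, #000000→score S430 F1868: (50.200,15.126) → (36.231,46.517) → (30.884,107.234) → (27.198,169.310) → (18.215,204.781)

[2] `<path>` cubic bezier, #008000→engrave S181 F4612: (106.093,224.174) → (108.310,199.991) → (130.696,173.725) → (157.533,155.424) → (173.104,155.137)

[3] `<path>` cubic bezier, #008000→engrave S181 F4612: (226.425,45.288) → (235.757,51.090) → (233.032,52.888) → (225.635,52.266) → (220.952,50.808)

[4] `<circle>` circle, #000000→score S430 F1868: (222.044,131.048) → (218.298,140.091) → (209.255,143.837) → (200.212,140.091) → (196.466,131.048) → (200.212,122.005) → (209.255,118.259) → (218.298,122.005) → (222.044,131.048) (closed)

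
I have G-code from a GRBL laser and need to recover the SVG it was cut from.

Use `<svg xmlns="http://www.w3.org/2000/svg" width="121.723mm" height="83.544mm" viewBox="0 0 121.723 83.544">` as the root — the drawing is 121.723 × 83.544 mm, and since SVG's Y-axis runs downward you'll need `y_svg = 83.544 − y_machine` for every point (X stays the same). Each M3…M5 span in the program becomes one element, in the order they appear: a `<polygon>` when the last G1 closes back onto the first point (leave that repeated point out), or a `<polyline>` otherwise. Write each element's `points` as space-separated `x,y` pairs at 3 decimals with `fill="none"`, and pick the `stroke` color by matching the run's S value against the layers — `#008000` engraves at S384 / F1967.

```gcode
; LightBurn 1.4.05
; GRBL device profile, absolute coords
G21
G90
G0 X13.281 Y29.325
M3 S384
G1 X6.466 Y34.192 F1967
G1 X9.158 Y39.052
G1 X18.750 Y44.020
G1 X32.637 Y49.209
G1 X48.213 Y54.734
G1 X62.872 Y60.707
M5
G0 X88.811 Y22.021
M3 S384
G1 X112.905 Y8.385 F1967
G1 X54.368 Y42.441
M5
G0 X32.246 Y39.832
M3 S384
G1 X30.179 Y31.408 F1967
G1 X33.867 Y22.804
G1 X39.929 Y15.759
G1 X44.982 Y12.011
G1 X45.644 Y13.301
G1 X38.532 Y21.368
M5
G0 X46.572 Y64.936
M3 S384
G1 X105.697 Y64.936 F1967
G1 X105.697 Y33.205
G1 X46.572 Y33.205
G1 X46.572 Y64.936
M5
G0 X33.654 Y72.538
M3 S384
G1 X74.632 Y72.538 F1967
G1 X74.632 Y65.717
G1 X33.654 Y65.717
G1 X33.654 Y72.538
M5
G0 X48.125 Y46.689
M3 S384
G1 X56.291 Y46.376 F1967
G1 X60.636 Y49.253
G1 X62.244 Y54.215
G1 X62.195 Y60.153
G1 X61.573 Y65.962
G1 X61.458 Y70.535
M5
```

<svg xmlns="http://www.w3.org/2000/svg" width="121.723mm" height="83.544mm" viewBox="0 0 121.723 83.544">
  <polyline points="13.281,54.219 6.466,49.352 9.158,44.492 18.750,39.524 32.637,34.335 48.213,28.810 62.872,22.837" fill="none" stroke="#008000"/>
  <polyline points="88.811,61.523 112.905,75.159 54.368,41.103" fill="none" stroke="#008000"/>
  <polyline points="32.246,43.712 30.179,52.136 33.867,60.740 39.929,67.785 44.982,71.533 45.644,70.243 38.532,62.176" fill="none" stroke="#008000"/>
  <polygon points="46.572,18.608 105.697,18.608 105.697,50.339 46.572,50.339" fill="none" stroke="#008000"/>
  <polygon points="33.654,11.006 74.632,11.006 74.632,17.827 33.654,17.827" fill="none" stroke="#008000"/>
  <polyline points="48.125,36.855 56.291,37.168 60.636,34.291 62.244,29.329 62.195,23.391 61.573,17.582 61.458,13.009" fill="none" stroke="#008000"/>
</svg>

y_svg = 83.544 − y_m. Every run uses S384, so all elements get stroke `#008000` (engrave).

[1] open run; points: 13.281,54.219 6.466,49.352 9.158,44.492 18.750,39.524 32.637,34.335 48.213,28.810 62.872,22.837

[2] open run; points: 88.811,61.523 112.905,75.159 54.368,41.103

[3] open run; points: 32.246,43.712 30.179,52.136 33.867,60.740 39.929,67.785 44.982,71.533 45.644,70.243 38.532,62.176

[4] closed run; points: 46.572,18.608 105.697,18.608 105.697,50.339 46.572,50.339

[5] closed run; points: 33.654,11.006 74.632,11.006 74.632,17.827 33.654,17.827

[6] open run; points: 48.125,36.855 56.291,37.168 60.636,34.291 62.244,29.329 62.195,23.391 61.573,17.582 61.458,13.009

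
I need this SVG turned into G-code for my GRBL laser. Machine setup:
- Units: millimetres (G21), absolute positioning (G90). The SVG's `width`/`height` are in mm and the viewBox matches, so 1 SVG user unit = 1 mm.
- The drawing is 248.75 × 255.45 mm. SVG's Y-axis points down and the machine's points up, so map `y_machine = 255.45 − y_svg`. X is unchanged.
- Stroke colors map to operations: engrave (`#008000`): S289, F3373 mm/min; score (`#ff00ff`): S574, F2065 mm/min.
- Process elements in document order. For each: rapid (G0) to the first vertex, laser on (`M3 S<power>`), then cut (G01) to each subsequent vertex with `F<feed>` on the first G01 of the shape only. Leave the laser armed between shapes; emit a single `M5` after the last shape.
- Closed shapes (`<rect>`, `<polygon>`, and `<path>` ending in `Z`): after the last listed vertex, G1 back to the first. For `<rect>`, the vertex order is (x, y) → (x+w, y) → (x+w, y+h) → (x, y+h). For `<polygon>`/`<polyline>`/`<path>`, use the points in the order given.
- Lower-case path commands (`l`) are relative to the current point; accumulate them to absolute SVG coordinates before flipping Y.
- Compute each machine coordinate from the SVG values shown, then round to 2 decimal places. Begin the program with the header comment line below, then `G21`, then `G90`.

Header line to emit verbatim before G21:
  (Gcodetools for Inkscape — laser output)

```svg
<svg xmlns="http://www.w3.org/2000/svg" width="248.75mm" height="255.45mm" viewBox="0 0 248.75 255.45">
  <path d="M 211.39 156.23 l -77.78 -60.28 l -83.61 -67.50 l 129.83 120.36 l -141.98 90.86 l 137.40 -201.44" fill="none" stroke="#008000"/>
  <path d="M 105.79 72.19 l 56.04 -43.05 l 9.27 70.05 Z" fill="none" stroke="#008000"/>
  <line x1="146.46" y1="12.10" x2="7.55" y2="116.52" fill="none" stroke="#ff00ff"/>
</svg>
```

1 u = 1 mm; y_m = 255.45 − y.

[1] `<path>` open polyline, #008000→engrave S289 F3373: (211.39,99.22) → (133.61,159.50) → (50.00,227.00) → (179.83,106.64) → (37.85,15.78) → (175.25,217.22)

[2] `<path>` regular polygon, #008000→engrave S289 F3373: (105.79,183.26) → (161.83,226.31) → (171.10,156.26) → (105.79,183.26) (closed)

[3] `<line>` line segment, #ff00ff→score S574 F2065: (146.46,243.35) → (7.55,138.93)

(Gcodetools for Inkscape — laser output)
G21
G90
G0 X211.39 Y99.22
M3 S289
G01 X133.61 Y159.50 F3373
G01 X50.00 Y227.00
G01 X179.83 Y106.64
G01 X37.85 Y15.78
G01 X175.25 Y217.22
G0 X105.79 Y183.26
M3 S289
G01 X161.83 Y226.31 F3373
G01 X171.10 Y156.26
G01 X105.79 Y183.26
G0 X146.46 Y243.35
M3 S574
G01 X7.55 Y138.93 F2065
M5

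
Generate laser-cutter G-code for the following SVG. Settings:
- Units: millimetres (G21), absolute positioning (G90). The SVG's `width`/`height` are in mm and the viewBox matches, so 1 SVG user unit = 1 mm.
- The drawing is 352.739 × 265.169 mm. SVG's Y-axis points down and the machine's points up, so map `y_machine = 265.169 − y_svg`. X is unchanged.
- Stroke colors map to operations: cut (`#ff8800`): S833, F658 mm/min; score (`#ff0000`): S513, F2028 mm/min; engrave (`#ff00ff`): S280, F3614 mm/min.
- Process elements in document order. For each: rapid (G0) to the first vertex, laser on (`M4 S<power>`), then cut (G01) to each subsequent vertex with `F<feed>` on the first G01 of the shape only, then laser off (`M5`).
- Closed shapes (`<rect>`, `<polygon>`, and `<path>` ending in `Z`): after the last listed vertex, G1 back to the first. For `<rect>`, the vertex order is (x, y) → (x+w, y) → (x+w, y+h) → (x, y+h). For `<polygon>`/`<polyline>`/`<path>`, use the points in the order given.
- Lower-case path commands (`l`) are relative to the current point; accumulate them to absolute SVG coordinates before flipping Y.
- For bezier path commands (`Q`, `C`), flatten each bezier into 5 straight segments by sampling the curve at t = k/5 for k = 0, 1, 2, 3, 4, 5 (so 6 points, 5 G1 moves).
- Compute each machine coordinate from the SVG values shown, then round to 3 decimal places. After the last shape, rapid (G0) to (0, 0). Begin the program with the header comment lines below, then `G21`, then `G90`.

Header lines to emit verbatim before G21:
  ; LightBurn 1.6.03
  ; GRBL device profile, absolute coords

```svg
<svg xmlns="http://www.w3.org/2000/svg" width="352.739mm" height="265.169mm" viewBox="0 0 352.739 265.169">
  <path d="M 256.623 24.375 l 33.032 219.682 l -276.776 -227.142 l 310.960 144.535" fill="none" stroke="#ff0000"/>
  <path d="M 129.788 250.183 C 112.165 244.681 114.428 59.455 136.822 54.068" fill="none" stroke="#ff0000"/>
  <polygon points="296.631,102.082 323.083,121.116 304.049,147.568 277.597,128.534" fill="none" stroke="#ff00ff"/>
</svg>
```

viewBox `0 0 352.739 265.169` with mm width/height → 1 unit = 1 mm. Flip: y_m = 265.169 − y_svg.

**Shape 1** — `<path>` open polyline, stroke `#ff0000` → score (S513, F2028). Machine vertices: (256.623,240.794) → (289.655,21.112) → (12.879,248.254) → (323.839,103.719). Open path.

**Shape 2** — `<path>` cubic bezier, stroke `#ff0000` → score (S513, F2028). Control points (SVG): P0=(129.788,250.183), P1=(112.165,244.681), P2=(114.428,59.455), P3=(136.822,54.068); sampled at t=k/5. Machine vertices: (129.788,14.986) → (121.602,36.978) → (118.201,84.844) → (119.596,141.326) → (125.799,189.165) → (136.822,211.101). Open path.

**Shape 3** — `<polygon>` regular polygon, stroke `#ff00ff` → engrave (S280, F3614). Machine vertices: (296.631,163.087) → (323.083,144.053) → (304.049,117.601) → (277.597,136.635) → (296.631,163.087). Closed: final G1 returns to the first vertex.

; LightBurn 1.6.03
; GRBL device profile, absolute coords
G21
G90
G0 X256.623 Y240.794
M4 S513
G01 X289.655 Y21.112 F2028
G01 X12.879 Y248.254
G01 X323.839 Y103.719
M5
G0 X129.788 Y14.986
M4 S513
G01 X121.602 Y36.978 F2028
G01 X118.201 Y84.844
G01 X119.596 Y141.326
G01 X125.799 Y189.165
G01 X136.822 Y211.101
M5
G0 X296.631 Y163.087
M4 S280
G01 X323.083 Y144.053 F3614
G01 X304.049 Y117.601
G01 X277.597 Y136.635
G01 X296.631 Y163.087
M5
G0 X0.000 Y0.000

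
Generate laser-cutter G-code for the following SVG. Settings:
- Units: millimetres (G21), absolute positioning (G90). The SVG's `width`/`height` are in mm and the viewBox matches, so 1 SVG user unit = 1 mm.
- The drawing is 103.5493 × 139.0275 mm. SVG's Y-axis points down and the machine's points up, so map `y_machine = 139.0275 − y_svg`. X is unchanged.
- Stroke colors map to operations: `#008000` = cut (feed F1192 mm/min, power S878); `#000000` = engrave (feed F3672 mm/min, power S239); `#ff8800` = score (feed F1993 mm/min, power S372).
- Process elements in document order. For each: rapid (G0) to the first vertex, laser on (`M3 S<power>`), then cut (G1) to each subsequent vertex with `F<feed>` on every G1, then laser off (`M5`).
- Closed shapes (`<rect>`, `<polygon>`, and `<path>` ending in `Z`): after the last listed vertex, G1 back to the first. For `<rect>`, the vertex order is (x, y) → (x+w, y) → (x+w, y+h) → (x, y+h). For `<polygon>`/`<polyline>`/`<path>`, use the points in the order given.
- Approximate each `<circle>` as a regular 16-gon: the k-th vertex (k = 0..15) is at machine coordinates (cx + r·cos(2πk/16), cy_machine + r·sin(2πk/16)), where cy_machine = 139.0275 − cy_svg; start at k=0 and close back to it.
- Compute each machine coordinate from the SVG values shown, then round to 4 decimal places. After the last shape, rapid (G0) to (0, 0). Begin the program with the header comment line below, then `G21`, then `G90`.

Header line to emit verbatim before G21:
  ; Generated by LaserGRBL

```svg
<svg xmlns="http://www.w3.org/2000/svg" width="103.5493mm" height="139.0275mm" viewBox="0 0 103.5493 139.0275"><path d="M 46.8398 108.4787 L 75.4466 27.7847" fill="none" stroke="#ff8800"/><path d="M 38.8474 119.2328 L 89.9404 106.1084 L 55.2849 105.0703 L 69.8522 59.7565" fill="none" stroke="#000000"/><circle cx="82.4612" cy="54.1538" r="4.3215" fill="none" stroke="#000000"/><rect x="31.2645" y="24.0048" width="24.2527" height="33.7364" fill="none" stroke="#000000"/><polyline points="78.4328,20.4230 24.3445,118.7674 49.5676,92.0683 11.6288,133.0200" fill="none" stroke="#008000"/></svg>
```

1 u = 1 mm; y_m = 139.0275 − y.

[1] `<path>` line segment, #ff8800→score S372 F1993: (46.8398,30.5488) → (75.4466,111.2428)

[2] `<path>` open polyline, #000000→engrave S239 F3672: (38.8474,19.7947) → (89.9404,32.9191) → (55.2849,33.9572) → (69.8522,79.2710)

[3] `<circle>` circle, #000000→engrave S239 F3672: (86.7827,84.8737) → (86.4537,86.5275) → (85.5170,87.9295) → (84.1150,88.8662) → (82.4612,89.1952) → (80.8074,88.8662) → (79.4054,87.9295) → (78.4687,86.5275) → (78.1397,84.8737) → (78.4687,83.2199) → (79.4054,81.8179) → (80.8074,80.8812) → (82.4612,80.5522) → (84.1150,80.8812) → (85.5170,81.8179) → (86.4537,83.2199) → (86.7827,84.8737) (closed)

[4] `<rect>` rectangle, #000000→engrave S239 F3672: (31.2645,115.0227) → (55.5172,115.0227) → (55.5172,81.2863) → (31.2645,81.2863) → (31.2645,115.0227) (closed)

[5] `<polyline>` open polyline, #008000→cut S878 F1192: (78.4328,118.6045) → (24.3445,20.2601) → (49.5676,46.9592) → (11.6288,6.0075)

; Generated by LaserGRBL
G21
G90
G0 X46.8398 Y30.5488
M3 S372
G1 X75.4466 Y111.2428 F1993
M5
G0 X38.8474 Y19.7947
M3 S239
G1 X89.9404 Y32.9191 F3672
G1 X55.2849 Y33.9572 F3672
G1 X69.8522 Y79.2710 F3672
M5
G0 X86.7827 Y84.8737
M3 S239
G1 X86.4537 Y86.5275 F3672
G1 X85.5170 Y87.9295 F3672
G1 X84.1150 Y88.8662 F3672
G1 X82.4612 Y89.1952 F3672
G1 X80.8074 Y88.8662 F3672
G1 X79.4054 Y87.9295 F3672
G1 X78.4687 Y86.5275 F3672
G1 X78.1397 Y84.8737 F3672
G1 X78.4687 Y83.2199 F3672
G1 X79.4054 Y81.8179 F3672
G1 X80.8074 Y80.8812 F3672
G1 X82.4612 Y80.5522 F3672
G1 X84.1150 Y80.8812 F3672
G1 X85.5170 Y81.8179 F3672
G1 X86.4537 Y83.2199 F3672
G1 X86.7827 Y84.8737 F3672
M5
G0 X31.2645 Y115.0227
M3 S239
G1 X55.5172 Y115.0227 F3672
G1 X55.5172 Y81.2863 F3672
G1 X31.2645 Y81.2863 F3672
G1 X31.2645 Y115.0227 F3672
M5
G0 X78.4328 Y118.6045
M3 S878
G1 X24.3445 Y20.2601 F1192
G1 X49.5676 Y46.9592 F1192
G1 X11.6288 Y6.0075 F1192
M5
G0 X0.0000 Y0.0000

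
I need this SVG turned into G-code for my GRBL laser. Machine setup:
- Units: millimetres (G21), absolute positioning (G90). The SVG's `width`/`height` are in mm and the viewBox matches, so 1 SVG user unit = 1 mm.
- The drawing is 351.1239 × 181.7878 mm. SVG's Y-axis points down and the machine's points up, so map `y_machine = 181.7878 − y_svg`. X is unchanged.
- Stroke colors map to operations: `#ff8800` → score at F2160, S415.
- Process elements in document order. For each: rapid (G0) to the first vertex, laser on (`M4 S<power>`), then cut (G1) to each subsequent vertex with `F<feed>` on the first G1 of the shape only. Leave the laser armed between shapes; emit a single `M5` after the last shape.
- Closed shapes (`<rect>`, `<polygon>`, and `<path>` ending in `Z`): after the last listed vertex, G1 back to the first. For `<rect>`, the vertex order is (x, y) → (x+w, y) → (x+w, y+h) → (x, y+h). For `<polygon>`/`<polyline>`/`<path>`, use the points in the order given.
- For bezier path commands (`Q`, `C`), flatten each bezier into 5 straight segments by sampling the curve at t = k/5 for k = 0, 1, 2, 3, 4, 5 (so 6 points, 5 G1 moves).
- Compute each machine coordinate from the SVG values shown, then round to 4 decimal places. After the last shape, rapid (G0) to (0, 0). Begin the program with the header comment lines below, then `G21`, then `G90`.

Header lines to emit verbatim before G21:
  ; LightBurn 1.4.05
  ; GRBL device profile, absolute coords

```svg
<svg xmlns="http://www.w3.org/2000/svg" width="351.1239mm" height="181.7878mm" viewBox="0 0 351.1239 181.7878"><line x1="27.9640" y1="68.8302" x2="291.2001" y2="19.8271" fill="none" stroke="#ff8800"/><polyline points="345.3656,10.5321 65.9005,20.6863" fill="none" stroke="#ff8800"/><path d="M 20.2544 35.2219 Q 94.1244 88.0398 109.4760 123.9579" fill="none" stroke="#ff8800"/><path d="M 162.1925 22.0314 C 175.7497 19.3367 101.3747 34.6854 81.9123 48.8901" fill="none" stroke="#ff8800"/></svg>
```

viewBox `0 0 351.1239 181.7878` with mm width/height → 1 unit = 1 mm. Flip: y_m = 181.7878 − y_svg.

**Shape 1** — `<line>` line segment, stroke `#ff8800` → score (S415, F2160). Machine vertices: (27.9640,112.9576) → (291.2001,161.9607). Open path.

**Shape 2** — `<polyline>` line segment, stroke `#ff8800` → score (S415, F2160). Machine vertices: (345.3656,171.2557) → (65.9005,161.1015). Open path.

**Shape 3** — `<path>` quadratic bezier, stroke `#ff8800` → score (S415, F2160). Control points (SVG): P0=(20.2544,35.2219), P1=(94.1244,88.0398), P2=(109.4760,123.9579); sampled at t=k/5. Machine vertices: (20.2544,146.5659) → (47.4617,126.1147) → (69.9875,107.0155) → (87.8318,89.2683) → (100.9946,72.8731) → (109.4760,57.8299). Open path.

**Shape 4** — `<path>` cubic bezier, stroke `#ff8800` → score (S415, F2160). Control points (SVG): P0=(162.1925,22.0314), P1=(175.7497,19.3367), P2=(101.3747,34.6854), P3=(81.9123,48.8901); sampled at t=k/5. Machine vertices: (162.1925,159.7564) → (160.9177,159.3615) → (145.3958,155.5572) → (122.4832,149.2645) → (99.0365,141.4043) → (81.9123,132.8977). Open path.

; LightBurn 1.4.05
; GRBL device profile, absolute coords
G21
G90
G0 X27.9640 Y112.9576
M4 S415
G1 X291.2001 Y161.9607 F2160
G0 X345.3656 Y171.2557
M4 S415
G1 X65.9005 Y161.1015 F2160
G0 X20.2544 Y146.5659
M4 S415
G1 X47.4617 Y126.1147 F2160
G1 X69.9875 Y107.0155
G1 X87.8318 Y89.2683
G1 X100.9946 Y72.8731
G1 X109.4760 Y57.8299
G0 X162.1925 Y159.7564
M4 S415
G1 X160.9177 Y159.3615 F2160
G1 X145.3958 Y155.5572
G1 X122.4832 Y149.2645
G1 X99.0365 Y141.4043
G1 X81.9123 Y132.8977
M5
G0 X0.0000 Y0.0000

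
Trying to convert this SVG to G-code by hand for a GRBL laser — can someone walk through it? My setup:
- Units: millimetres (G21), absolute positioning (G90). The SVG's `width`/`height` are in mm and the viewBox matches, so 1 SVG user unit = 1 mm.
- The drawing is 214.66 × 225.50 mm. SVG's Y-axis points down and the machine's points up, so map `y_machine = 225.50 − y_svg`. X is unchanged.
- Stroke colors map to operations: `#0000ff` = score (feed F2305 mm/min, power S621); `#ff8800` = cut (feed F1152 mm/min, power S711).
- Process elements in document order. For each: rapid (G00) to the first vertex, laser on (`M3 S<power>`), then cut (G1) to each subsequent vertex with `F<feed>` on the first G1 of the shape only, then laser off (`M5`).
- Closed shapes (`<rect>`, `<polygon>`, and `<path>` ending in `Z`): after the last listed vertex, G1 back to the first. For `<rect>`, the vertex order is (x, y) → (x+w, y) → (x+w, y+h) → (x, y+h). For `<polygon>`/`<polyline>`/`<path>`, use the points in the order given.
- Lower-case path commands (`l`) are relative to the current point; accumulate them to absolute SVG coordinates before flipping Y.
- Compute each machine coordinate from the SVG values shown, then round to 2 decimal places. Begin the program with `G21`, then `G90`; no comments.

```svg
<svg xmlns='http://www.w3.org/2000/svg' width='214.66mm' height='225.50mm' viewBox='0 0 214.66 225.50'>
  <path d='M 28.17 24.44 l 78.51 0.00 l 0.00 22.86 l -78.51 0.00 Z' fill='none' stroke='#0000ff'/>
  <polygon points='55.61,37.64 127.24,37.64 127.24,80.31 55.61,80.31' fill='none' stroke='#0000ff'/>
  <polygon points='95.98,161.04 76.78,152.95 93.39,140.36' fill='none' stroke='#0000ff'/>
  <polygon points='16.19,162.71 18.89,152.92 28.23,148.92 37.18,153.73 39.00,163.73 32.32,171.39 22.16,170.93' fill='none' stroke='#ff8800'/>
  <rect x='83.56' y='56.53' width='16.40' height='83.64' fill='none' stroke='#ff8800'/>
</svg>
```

G21
G90
G00 X28.17 Y201.06
M3 S621
G1 X106.68 Y201.06 F2305
G1 X106.68 Y178.20
G1 X28.17 Y178.20
G1 X28.17 Y201.06
M5
G00 X55.61 Y187.86
M3 S621
G1 X127.24 Y187.86 F2305
G1 X127.24 Y145.19
G1 X55.61 Y145.19
G1 X55.61 Y187.86
M5
G00 X95.98 Y64.46
M3 S621
G1 X76.78 Y72.55 F2305
G1 X93.39 Y85.14
G1 X95.98 Y64.46
M5
G00 X16.19 Y62.79
M3 S711
G1 X18.89 Y72.58 F1152
G1 X28.23 Y76.58
G1 X37.18 Y71.77
G1 X39.00 Y61.77
G1 X32.32 Y54.11
G1 X22.16 Y54.57
G1 X16.19 Y62.79
M5
G00 X83.56 Y168.97
M3 S711
G1 X99.96 Y168.97 F1152
G1 X99.96 Y85.33
G1 X83.56 Y85.33
G1 X83.56 Y168.97
M5

1 u = 1 mm; y_m = 225.50 − y.

[1] `<path>` rectangle, #0000ff→score S621 F2305: (28.17,201.06) → (106.68,201.06) → (106.68,178.20) → (28.17,178.20) → (28.17,201.06) (closed)

[2] `<polygon>` rectangle, #0000ff→score S621 F2305: (55.61,187.86) → (127.24,187.86) → (127.24,145.19) → (55.61,145.19) → (55.61,187.86) (closed)

[3] `<polygon>` regular polygon, #0000ff→score S621 F2305: (95.98,64.46) → (76.78,72.55) → (93.39,85.14) → (95.98,64.46) (closed)

[4] `<polygon>` regular polygon, #ff8800→cut S711 F1152: (16.19,62.79) → (18.89,72.58) → (28.23,76.58) → (37.18,71.77) → (39.00,61.77) → (32.32,54.11) → (22.16,54.57) → (16.19,62.79) (closed)

[5] `<rect>` rectangle, #ff8800→cut S711 F1152: (83.56,168.97) → (99.96,168.97) → (99.96,85.33) → (83.56,85.33) → (83.56,168.97) (closed)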